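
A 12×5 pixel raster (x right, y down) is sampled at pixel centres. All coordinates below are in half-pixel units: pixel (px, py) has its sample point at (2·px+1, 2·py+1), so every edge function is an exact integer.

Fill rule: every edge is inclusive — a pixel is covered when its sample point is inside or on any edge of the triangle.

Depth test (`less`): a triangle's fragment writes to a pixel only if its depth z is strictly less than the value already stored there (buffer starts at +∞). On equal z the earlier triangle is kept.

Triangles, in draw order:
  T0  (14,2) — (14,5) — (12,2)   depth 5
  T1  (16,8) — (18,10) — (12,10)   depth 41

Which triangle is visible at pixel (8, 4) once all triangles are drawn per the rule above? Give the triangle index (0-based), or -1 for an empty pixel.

T0:
  2·area = 6
  edge (14, 2)→(14, 5): d=(0,3) inclusive
  edge (14, 5)→(12, 2): d=(-2,-3) inclusive
  edge (12, 2)→(14, 2): d=(2,0) inclusive
    (6,1)@(13, 3): e=[3,1,2] → X
    (7,1)@(15, 3): e=[-3,7,2] → .
    (6,2)@(13, 5): e=[3,-3,6] → .
  covered (1 px):
    . . . . . . . . . . . .
    . . . . . . X . . . . .
    . . . . . . . . . . . .
    . . . . . . . . . . . .
    . . . . . . . . . . . .
T1:
  2·area = 12
  edge (16, 8)→(18, 10): d=(2,2) inclusive
  edge (18, 10)→(12, 10): d=(-6,0) inclusive
  edge (12, 10)→(16, 8): d=(4,-2) inclusive
    (4,0)@(9, 1): e=[0,54,-42] → .  [on edge]
    (5,1)@(11, 3): e=[0,42,-30] → .  [on edge]
    (6,2)@(13, 5): e=[0,30,-18] → .  [on edge]
    (7,3)@(15, 7): e=[0,18,-6] → .  [on edge]
    (7,4)@(15, 9): e=[4,6,2] → X
    (8,4)@(17, 9): e=[0,6,6] → X  [on edge]
    (9,4)@(19, 9): e=[-4,6,10] → .
  covered (2 px):
    . . . . . . . . . . . .
    . . . . . . . . . . . .
    . . . . . . . . . . . .
    . . . . . . . . . . . .
    . . . . . . . X X . . .

Z-buffer (winner per pixel, '.' = empty):
  . . . . . . . . . . . .
  . . . . . . 0 . . . . .
  . . . . . . . . . . . .
  . . . . . . . . . . . .
  . . . . . . . 1 1 . . .

Final: 1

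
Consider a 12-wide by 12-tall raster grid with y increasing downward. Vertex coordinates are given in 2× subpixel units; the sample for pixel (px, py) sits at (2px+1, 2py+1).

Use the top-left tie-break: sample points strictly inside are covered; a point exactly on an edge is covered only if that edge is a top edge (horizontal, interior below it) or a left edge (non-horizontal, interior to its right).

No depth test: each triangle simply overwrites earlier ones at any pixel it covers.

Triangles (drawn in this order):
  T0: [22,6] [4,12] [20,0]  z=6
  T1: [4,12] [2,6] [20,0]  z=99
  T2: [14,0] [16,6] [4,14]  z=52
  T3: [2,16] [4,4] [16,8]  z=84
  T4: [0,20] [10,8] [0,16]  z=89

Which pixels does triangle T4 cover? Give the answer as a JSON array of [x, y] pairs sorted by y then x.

T0:
  2·area = 120
  edge (22, 6)→(4, 12): d=(-18,6) right/bottom  bias=-1
  edge (4, 12)→(20, 0): d=(16,-12) top-left  bias=+0
  edge (20, 0)→(22, 6): d=(2,6) right/bottom  bias=-1
    (9,0)@(19, 1): e=[108,4,8] → █
    (10,0)@(21, 1): e=[96,28,-4] → ·
    (8,1)@(17, 3): e=[84,12,24] → █
    (10,1)@(21, 3): e=[60,60,0] → ·  [on edge]
    (7,2)@(15, 5): e=[60,20,40] → █
    (10,2)@(21, 5): e=[24,92,4] → █
    (11,2)@(23, 5): e=[12,116,-8] → ·
    (5,3)@(11, 7): e=[48,4,68] → █
    (6,3)@(13, 7): e=[36,28,56] → █
    (9,3)@(19, 7): e=[0,100,20] → ·  [on edge]
    (10,3)@(21, 7): e=[-12,124,8] → ·
    (4,4)@(9, 9): e=[24,12,84] → █
    (6,4)@(13, 9): e=[0,60,60] → ·  [on edge]
    (11,4)@(23, 9): e=[-60,180,0] → ·  [on edge]
    (3,5)@(7, 11): e=[0,20,100] → ·  [on edge]
    (0,6)@(1, 13): e=[0,-20,140] → ·  [on edge]
  covered (13 px):
    · · · · · · · · · █ · ·
    · · · · · · · · █ █ · ·
    · · · · · · · █ █ █ █ ·
    · · · · · █ █ █ █ · · ·
    · · · · █ █ · · · · · ·
    · · · · · · · · · · · ·
    · · · · · · · · · · · ·
    · · · · · · · · · · · ·
    · · · · · · · · · · · ·
    · · · · · · · · · · · ·
    · · · · · · · · · · · ·
    · · · · · · · · · · · ·
T1:
  2·area = 120
  edge (4, 12)→(2, 6): d=(-2,-6) top-left  bias=+0
  edge (2, 6)→(20, 0): d=(18,-6) top-left  bias=+0
  edge (20, 0)→(4, 12): d=(-16,12) right/bottom  bias=-1
    (8,0)@(17, 1): e=[100,0,20] → █  [on edge]
    (9,0)@(19, 1): e=[112,12,-4] → ·
    (0,1)@(1, 3): e=[0,-60,180] → ·  [on edge]
    (5,1)@(11, 3): e=[60,0,60] → █  [on edge]
    (6,1)@(13, 3): e=[72,12,36] → █
    (7,1)@(15, 3): e=[84,24,12] → █
    (8,1)@(17, 3): e=[96,36,-12] → ·
    (2,2)@(5, 5): e=[20,0,100] → █  [on edge]
    (3,2)@(7, 5): e=[32,12,76] → █
    (4,2)@(9, 5): e=[44,24,52] → █
    (7,2)@(15, 5): e=[80,60,-20] → ·
    (1,3)@(3, 7): e=[4,24,92] → █
    (1,4)@(3, 9): e=[0,60,60] → █  [on edge]
    (2,7)@(5, 15): e=[0,180,-60] → ·  [on edge]
    (3,10)@(7, 21): e=[0,300,-180] → ·  [on edge]
  covered (17 px):
    · · · · · · · · █ · · ·
    · · · · · █ █ █ · · · ·
    · · █ █ █ █ █ · · · · ·
    · █ █ █ █ · · · · · · ·
    · █ █ █ · · · · · · · ·
    · · █ · · · · · · · · ·
    · · · · · · · · · · · ·
    · · · · · · · · · · · ·
    · · · · · · · · · · · ·
    · · · · · · · · · · · ·
    · · · · · · · · · · · ·
    · · · · · · · · · · · ·
T2:
  2·area = 88
  edge (14, 0)→(16, 6): d=(2,6) right/bottom  bias=-1
  edge (16, 6)→(4, 14): d=(-12,8) right/bottom  bias=-1
  edge (4, 14)→(14, 0): d=(10,-14) top-left  bias=+0
    (6,1)@(13, 3): e=[12,60,16] → █
    (7,1)@(15, 3): e=[0,44,44] → ·  [on edge]
    (5,2)@(11, 5): e=[28,52,8] → █
    (7,2)@(15, 5): e=[4,20,64] → █
    (8,2)@(17, 5): e=[-8,4,92] → ·
    (4,3)@(9, 7): e=[44,44,0] → █  [on edge]
    (7,3)@(15, 7): e=[8,-4,84] → ·
    (4,4)@(9, 9): e=[48,20,20] → █
    (6,4)@(13, 9): e=[24,-12,76] → ·
    (8,4)@(17, 9): e=[0,-44,132] → ·  [on edge]
    (3,5)@(7, 11): e=[64,12,12] → █
    (4,5)@(9, 11): e=[52,-4,40] → ·
    (9,7)@(19, 15): e=[0,-132,220] → ·  [on edge]
    (10,10)@(21, 21): e=[0,-220,308] → ·  [on edge]
  covered (11 px):
    · · · · · · · · · · · ·
    · · · · · · █ · · · · ·
    · · · · · █ █ █ · · · ·
    · · · · █ █ █ · · · · ·
    · · · · █ █ · · · · · ·
    · · · █ · · · · · · · ·
    · · █ · · · · · · · · ·
    · · · · · · · · · · · ·
    · · · · · · · · · · · ·
    · · · · · · · · · · · ·
    · · · · · · · · · · · ·
    · · · · · · · · · · · ·
T3:
  2·area = 152
  edge (2, 16)→(4, 4): d=(2,-12) top-left  bias=+0
  edge (4, 4)→(16, 8): d=(12,4) right/bottom  bias=-1
  edge (16, 8)→(2, 16): d=(-14,8) right/bottom  bias=-1
    (0,1)@(1, 3): e=[-38,0,190] → ·  [on edge]
    (2,2)@(5, 5): e=[14,8,130] → █
    (3,2)@(7, 5): e=[38,0,114] → ·  [on edge]
    (2,3)@(5, 7): e=[18,32,102] → █
    (3,3)@(7, 7): e=[42,24,86] → █
    (4,3)@(9, 7): e=[66,16,70] → █
    (5,3)@(11, 7): e=[90,8,54] → █
    (6,3)@(13, 7): e=[114,0,38] → ·  [on edge]
    (2,4)@(5, 9): e=[22,56,74] → █
    (6,4)@(13, 9): e=[118,24,10] → █
    (7,4)@(15, 9): e=[142,16,-6] → ·
    (9,4)@(19, 9): e=[190,0,-38] → ·  [on edge]
  covered (18 px):
    · · · · · · · · · · · ·
    · · · · · · · · · · · ·
    · · █ · · · · · · · · ·
    · · █ █ █ █ · · · · · ·
    · · █ █ █ █ █ · · · · ·
    · █ █ █ █ · · · · · · ·
    · █ █ █ · · · · · · · ·
    · █ · · · · · · · · · ·
    · · · · · · · · · · · ·
    · · · · · · · · · · · ·
    · · · · · · · · · · · ·
    · · · · · · · · · · · ·
T4:
  2·area = 40  (B↔C swapped to make it positive)
  edge (0, 20)→(0, 16): d=(0,-4) top-left  bias=+0
  edge (0, 16)→(10, 8): d=(10,-8) top-left  bias=+0
  edge (10, 8)→(0, 20): d=(-10,12) right/bottom  bias=-1
    (4,4)@(9, 9): e=[36,2,2] → █
    (5,4)@(11, 9): e=[44,18,-22] → ·
    (3,5)@(7, 11): e=[28,6,6] → █
    (4,5)@(9, 11): e=[36,22,-18] → ·
    (2,6)@(5, 13): e=[20,10,10] → █
    (3,6)@(7, 13): e=[28,26,-14] → ·
    (1,7)@(3, 15): e=[12,14,14] → █
    (2,7)@(5, 15): e=[20,30,-10] → ·
    (0,8)@(1, 17): e=[4,18,18] → █
    (1,8)@(3, 17): e=[12,34,-6] → ·
    (0,9)@(1, 19): e=[4,38,-2] → ·
  covered (5 px):
    · · · · · · · · · · · ·
    · · · · · · · · · · · ·
    · · · · · · · · · · · ·
    · · · · · · · · · · · ·
    · · · · █ · · · · · · ·
    · · · █ · · · · · · · ·
    · · █ · · · · · · · · ·
    · █ · · · · · · · · · ·
    █ · · · · · · · · · · ·
    · · · · · · · · · · · ·
    · · · · · · · · · · · ·
    · · · · · · · · · · · ·

Result: [[4,4],[3,5],[2,6],[1,7],[0,8]]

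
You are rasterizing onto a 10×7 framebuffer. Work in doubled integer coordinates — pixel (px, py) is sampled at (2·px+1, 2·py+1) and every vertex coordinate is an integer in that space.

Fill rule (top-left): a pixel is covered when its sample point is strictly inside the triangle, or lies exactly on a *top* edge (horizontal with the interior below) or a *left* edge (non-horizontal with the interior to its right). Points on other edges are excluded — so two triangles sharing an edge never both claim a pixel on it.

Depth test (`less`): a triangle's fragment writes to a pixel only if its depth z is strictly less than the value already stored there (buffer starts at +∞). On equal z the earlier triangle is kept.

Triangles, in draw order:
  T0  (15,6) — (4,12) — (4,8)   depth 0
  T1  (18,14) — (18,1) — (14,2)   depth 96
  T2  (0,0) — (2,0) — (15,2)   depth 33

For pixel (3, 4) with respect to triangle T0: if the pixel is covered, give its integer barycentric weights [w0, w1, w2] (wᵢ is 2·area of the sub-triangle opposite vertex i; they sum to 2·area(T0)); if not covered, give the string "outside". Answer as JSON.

T0:
  2·area = 44
  edge (15, 6)→(4, 12): d=(-11,6) right/bottom  bias=-1
  edge (4, 12)→(4, 8): d=(0,-4) top-left  bias=+0
  edge (4, 8)→(15, 6): d=(11,-2) top-left  bias=+0
    (5,3)@(11, 7): e=[13,28,3] → X
    (6,3)@(13, 7): e=[1,36,7] → X
    (7,3)@(15, 7): e=[-11,44,11] → .
    (2,4)@(5, 9): e=[27,4,13] → X
    (3,4)@(7, 9): e=[15,12,17] → X
    (4,4)@(9, 9): e=[3,20,21] → X
    (5,4)@(11, 9): e=[-9,28,25] → .
    (6,4)@(13, 9): e=[-21,36,29] → .
    (2,5)@(5, 11): e=[5,4,35] → X
    (3,5)@(7, 11): e=[-7,12,39] → .
    (4,5)@(9, 11): e=[-19,20,43] → .
    (2,6)@(5, 13): e=[-17,4,57] → .
  covered (6 px):
    . . . . . . . . . .
    . . . . . . . . . .
    . . . . . . . . . .
    . . . . . X X . . .
    . . X X X . . . . .
    . . X . . . . . . .
    . . . . . . . . . .
T1:
  2·area = 52  (B↔C swapped to make it positive)
  edge (18, 14)→(14, 2): d=(-4,-12) top-left  bias=+0
  edge (14, 2)→(18, 1): d=(4,-1) top-left  bias=+0
  edge (18, 1)→(18, 14): d=(0,13) right/bottom  bias=-1
    (7,1)@(15, 3): e=[8,5,39] → X
    (8,1)@(17, 3): e=[32,7,13] → X
    (9,1)@(19, 3): e=[56,9,-13] → .
    (7,2)@(15, 5): e=[0,13,39] → X  [on edge]
    (9,2)@(19, 5): e=[48,17,-13] → .
    (7,3)@(15, 7): e=[-8,21,39] → .
    (8,3)@(17, 7): e=[16,23,13] → X
    (9,3)@(19, 7): e=[40,25,-13] → .
    (8,4)@(17, 9): e=[8,31,13] → X
    (9,4)@(19, 9): e=[32,33,-13] → .
    (8,5)@(17, 11): e=[0,39,13] → X  [on edge]
    (9,5)@(19, 11): e=[24,41,-13] → .
  covered (7 px):
    . . . . . . . . . .
    . . . . . . . X X .
    . . . . . . . X X .
    . . . . . . . . X .
    . . . . . . . . X .
    . . . . . . . . X .
    . . . . . . . . . .
T2:
  2·area = 4
  edge (0, 0)→(2, 0): d=(2,0) top-left  bias=+0
  edge (2, 0)→(15, 2): d=(13,2) right/bottom  bias=-1
  edge (15, 2)→(0, 0): d=(-15,-2) top-left  bias=+0
  covered (0 px):
    . . . . . . . . . .
    . . . . . . . . . .
    . . . . . . . . . .
    . . . . . . . . . .
    . . . . . . . . . .
    . . . . . . . . . .
    . . . . . . . . . .

Result: [12,17,15]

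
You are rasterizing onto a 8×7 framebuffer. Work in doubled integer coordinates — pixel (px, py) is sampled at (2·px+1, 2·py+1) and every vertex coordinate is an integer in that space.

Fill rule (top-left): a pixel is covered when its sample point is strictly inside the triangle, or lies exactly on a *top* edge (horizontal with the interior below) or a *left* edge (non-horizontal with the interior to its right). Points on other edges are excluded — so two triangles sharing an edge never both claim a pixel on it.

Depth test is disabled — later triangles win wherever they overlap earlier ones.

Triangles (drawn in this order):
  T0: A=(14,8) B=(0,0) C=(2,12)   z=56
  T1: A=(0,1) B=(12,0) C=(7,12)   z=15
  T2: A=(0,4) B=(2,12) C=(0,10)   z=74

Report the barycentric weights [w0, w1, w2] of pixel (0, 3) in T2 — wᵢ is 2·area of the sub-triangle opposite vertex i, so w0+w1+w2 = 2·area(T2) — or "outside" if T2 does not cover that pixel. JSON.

T0:
  2·area = 152  (B↔C swapped to make it positive)
  edge (14, 8)→(2, 12): d=(-12,4) right/bottom  bias=-1
  edge (2, 12)→(0, 0): d=(-2,-12) top-left  bias=+0
  edge (0, 0)→(14, 8): d=(14,8) right/bottom  bias=-1
    (0,0)@(1, 1): e=[136,10,6] → █
    (1,0)@(3, 1): e=[128,34,-10] → ·
    (0,1)@(1, 3): e=[112,6,34] → █
    (1,1)@(3, 3): e=[104,30,18] → █
    (2,1)@(5, 3): e=[96,54,2] → █
    (3,1)@(7, 3): e=[88,78,-14] → ·
    (0,2)@(1, 5): e=[88,2,62] → █
    (3,2)@(7, 5): e=[64,74,14] → █
    (4,2)@(9, 5): e=[56,98,-2] → ·
    (0,3)@(1, 7): e=[64,-2,90] → ·
    (1,3)@(3, 7): e=[56,22,74] → █
    (4,3)@(9, 7): e=[32,94,26] → █
    (5,4)@(11, 9): e=[0,114,38] → ·  [on edge]
    (2,5)@(5, 11): e=[0,38,114] → ·  [on edge]
  covered (18 px):
    █ · · · · · · ·
    █ █ █ · · · · ·
    █ █ █ █ · · · ·
    · █ █ █ █ █ · ·
    · █ █ █ █ · · ·
    · █ · · · · · ·
    · · · · · · · ·
T1:
  2·area = 139
  edge (0, 1)→(12, 0): d=(12,-1) top-left  bias=+0
  edge (12, 0)→(7, 12): d=(-5,12) right/bottom  bias=-1
  edge (7, 12)→(0, 1): d=(-7,-11) top-left  bias=+0
    (0,0)@(1, 1): e=[1,127,11] → █
    (1,0)@(3, 1): e=[3,103,33] → █
    (2,0)@(5, 1): e=[5,79,55] → █
    (3,0)@(7, 1): e=[7,55,77] → █
    (4,0)@(9, 1): e=[9,31,99] → █
    (5,0)@(11, 1): e=[11,7,121] → █
    (6,0)@(13, 1): e=[13,-17,143] → ·
    (0,1)@(1, 3): e=[25,117,-3] → ·
    (1,1)@(3, 3): e=[27,93,19] → █
    (5,1)@(11, 3): e=[35,-3,107] → ·
    (1,2)@(3, 5): e=[51,83,5] → █
    (5,2)@(11, 5): e=[59,-13,93] → ·
  covered (19 px):
    █ █ █ █ █ █ · ·
    · █ █ █ █ · · ·
    · █ █ █ █ · · ·
    · · █ █ █ · · ·
    · · · █ · · · ·
    · · · █ · · · ·
    · · · · · · · ·
T2:
  2·area = 12
  edge (0, 4)→(2, 12): d=(2,8) right/bottom  bias=-1
  edge (2, 12)→(0, 10): d=(-2,-2) top-left  bias=+0
  edge (0, 10)→(0, 4): d=(0,-6) top-left  bias=+0
    (0,4)@(1, 9): e=[2,4,6] → █
    (1,4)@(3, 9): e=[-14,8,18] → ·
    (0,5)@(1, 11): e=[6,0,6] → █  [on edge]
    (1,5)@(3, 11): e=[-10,4,18] → ·
    (0,6)@(1, 13): e=[10,-4,6] → ·
    (1,6)@(3, 13): e=[-6,0,18] → ·  [on edge]
  covered (2 px):
    · · · · · · · ·
    · · · · · · · ·
    · · · · · · · ·
    · · · · · · · ·
    █ · · · · · · ·
    █ · · · · · · ·
    · · · · · · · ·

Result: "outside"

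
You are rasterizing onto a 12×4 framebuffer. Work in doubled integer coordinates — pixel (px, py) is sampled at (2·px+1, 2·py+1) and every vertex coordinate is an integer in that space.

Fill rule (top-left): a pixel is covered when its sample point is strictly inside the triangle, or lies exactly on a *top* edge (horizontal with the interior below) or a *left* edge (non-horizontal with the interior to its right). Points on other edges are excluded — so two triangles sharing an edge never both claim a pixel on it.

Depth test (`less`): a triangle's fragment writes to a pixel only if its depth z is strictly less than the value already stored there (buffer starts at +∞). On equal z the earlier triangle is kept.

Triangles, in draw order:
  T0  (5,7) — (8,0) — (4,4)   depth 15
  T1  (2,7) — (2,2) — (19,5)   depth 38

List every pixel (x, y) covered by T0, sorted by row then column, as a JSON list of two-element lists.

T0:
  2·area = 16  (B↔C swapped to make it positive)
  edge (5, 7)→(4, 4): d=(-1,-3) top-left  bias=+0
  edge (4, 4)→(8, 0): d=(4,-4) top-left  bias=+0
  edge (8, 0)→(5, 7): d=(-3,7) right/bottom  bias=-1
    (1,0)@(3, 1): e=[0,-16,32] → ·  [on edge]
    (3,0)@(7, 1): e=[12,0,4] → #  [on edge]
    (4,0)@(9, 1): e=[18,8,-10] → ·
    (2,1)@(5, 3): e=[4,0,12] → #  [on edge]
    (3,1)@(7, 3): e=[10,8,-2] → ·
    (1,2)@(3, 5): e=[-4,0,20] → ·  [on edge]
    (2,2)@(5, 5): e=[2,8,6] → #
    (3,2)@(7, 5): e=[8,16,-8] → ·
    (0,3)@(1, 7): e=[-12,0,28] → ·  [on edge]
    (2,3)@(5, 7): e=[0,16,0] → ·  [on edge]
  covered (3 px):
    · · · # · · · · · · · ·
    · · # · · · · · · · · ·
    · · # · · · · · · · · ·
    · · · · · · · · · · · ·
T1:
  2·area = 85
  edge (2, 7)→(2, 2): d=(0,-5) top-left  bias=+0
  edge (2, 2)→(19, 5): d=(17,3) right/bottom  bias=-1
  edge (19, 5)→(2, 7): d=(-17,2) right/bottom  bias=-1
    (1,1)@(3, 3): e=[5,14,66] → #
    (2,1)@(5, 3): e=[15,8,62] → #
    (3,1)@(7, 3): e=[25,2,58] → #
    (4,1)@(9, 3): e=[35,-4,54] → ·
    (1,2)@(3, 5): e=[5,48,32] → #
    (4,2)@(9, 5): e=[35,30,20] → #
    (5,2)@(11, 5): e=[45,24,16] → #
    (6,2)@(13, 5): e=[55,18,12] → #
    (7,2)@(15, 5): e=[65,12,8] → #
    (8,2)@(17, 5): e=[75,6,4] → #
    (9,2)@(19, 5): e=[85,0,0] → ·  [on edge]
    (1,3)@(3, 7): e=[5,82,-2] → ·
  covered (11 px):
    · · · · · · · · · · · ·
    · # # # · · · · · · · ·
    · # # # # # # # # · · ·
    · · · · · · · · · · · ·

Result: [[3,0],[2,1],[2,2]]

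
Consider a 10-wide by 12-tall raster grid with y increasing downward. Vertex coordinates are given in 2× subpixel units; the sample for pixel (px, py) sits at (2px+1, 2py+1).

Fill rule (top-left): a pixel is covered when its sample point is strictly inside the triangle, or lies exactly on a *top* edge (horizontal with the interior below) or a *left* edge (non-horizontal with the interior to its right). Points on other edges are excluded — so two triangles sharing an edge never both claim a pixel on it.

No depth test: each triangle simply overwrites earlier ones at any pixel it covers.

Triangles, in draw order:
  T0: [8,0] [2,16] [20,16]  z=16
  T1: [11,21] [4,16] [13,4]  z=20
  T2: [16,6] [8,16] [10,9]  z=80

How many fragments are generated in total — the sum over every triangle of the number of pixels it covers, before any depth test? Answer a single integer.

T0:
  2·area = 288  (B↔C swapped to make it positive)
  edge (8, 0)→(20, 16): d=(12,16) right/bottom  bias=-1
  edge (20, 16)→(2, 16): d=(-18,0) right/bottom  bias=-1
  edge (2, 16)→(8, 0): d=(6,-16) top-left  bias=+0
    (3,1)@(7, 3): e=[52,234,2] → X
    (4,1)@(9, 3): e=[20,234,34] → X
    (5,1)@(11, 3): e=[-12,234,66] → .
    (3,2)@(7, 5): e=[76,198,14] → X
    (5,2)@(11, 5): e=[12,198,78] → X
    (6,2)@(13, 5): e=[-20,198,110] → .
    (3,3)@(7, 7): e=[100,162,26] → X
    (6,3)@(13, 7): e=[4,162,122] → X
    (7,3)@(15, 7): e=[-28,162,154] → .
    (2,4)@(5, 9): e=[156,126,6] → X
    (7,4)@(15, 9): e=[-4,126,166] → .
    (2,5)@(5, 11): e=[180,90,18] → X
  covered (36 px):
    . . . . . . . . . .
    . . . X X . . . . .
    . . . X X X . . . .
    . . . X X X X . . .
    . . X X X X X . . .
    . . X X X X X X . .
    . . X X X X X X X .
    . X X X X X X X X X
    . . . . . . . . . .
    . . . . . . . . . .
    . . . . . . . . . .
    . . . . . . . . . .
T1:
  2·area = 129
  edge (11, 21)→(4, 16): d=(-7,-5) top-left  bias=+0
  edge (4, 16)→(13, 4): d=(9,-12) top-left  bias=+0
  edge (13, 4)→(11, 21): d=(-2,17) right/bottom  bias=-1
    (5,3)@(11, 7): e=[98,3,28] → X
    (6,3)@(13, 7): e=[108,27,-6] → .
    (5,4)@(11, 9): e=[84,21,24] → X
    (6,4)@(13, 9): e=[94,45,-10] → .
    (4,5)@(9, 11): e=[60,15,54] → X
    (6,5)@(13, 11): e=[80,63,-14] → .
    (3,6)@(7, 13): e=[36,9,84] → X
    (6,6)@(13, 13): e=[66,81,-18] → .
    (2,7)@(5, 15): e=[12,3,114] → X
    (6,7)@(13, 15): e=[52,99,-22] → .
    (2,8)@(5, 17): e=[-2,21,110] → .
    (3,8)@(7, 17): e=[8,45,76] → X
    (5,10)@(11, 21): e=[0,129,0] → .  [on edge]
  covered (16 px):
    . . . . . . . . . .
    . . . . . . . . . .
    . . . . . . . . . .
    . . . . . X . . . .
    . . . . . X . . . .
    . . . . X X . . . .
    . . . X X X . . . .
    . . X X X X . . . .
    . . . X X X . . . .
    . . . . X X . . . .
    . . . . . . . . . .
    . . . . . . . . . .
T2:
  2·area = 36
  edge (16, 6)→(8, 16): d=(-8,10) right/bottom  bias=-1
  edge (8, 16)→(10, 9): d=(2,-7) top-left  bias=+0
  edge (10, 9)→(16, 6): d=(6,-3) top-left  bias=+0
    (7,3)@(15, 7): e=[2,31,3] → X
    (8,3)@(17, 7): e=[-18,45,9] → .
    (5,4)@(11, 9): e=[26,7,3] → X
    (6,4)@(13, 9): e=[6,21,9] → X
    (7,4)@(15, 9): e=[-14,35,15] → .
    (5,5)@(11, 11): e=[10,11,15] → X
    (6,5)@(13, 11): e=[-10,25,21] → .
    (4,6)@(9, 13): e=[14,1,21] → X
    (5,6)@(11, 13): e=[-6,15,27] → .
    (4,7)@(9, 15): e=[-2,5,33] → .
  covered (5 px):
    . . . . . . . . . .
    . . . . . . . . . .
    . . . . . . . . . .
    . . . . . . . X . .
    . . . . . X X . . .
    . . . . . X . . . .
    . . . . X . . . . .
    . . . . . . . . . .
    . . . . . . . . . .
    . . . . . . . . . .
    . . . . . . . . . .
    . . . . . . . . . .

Answer: 57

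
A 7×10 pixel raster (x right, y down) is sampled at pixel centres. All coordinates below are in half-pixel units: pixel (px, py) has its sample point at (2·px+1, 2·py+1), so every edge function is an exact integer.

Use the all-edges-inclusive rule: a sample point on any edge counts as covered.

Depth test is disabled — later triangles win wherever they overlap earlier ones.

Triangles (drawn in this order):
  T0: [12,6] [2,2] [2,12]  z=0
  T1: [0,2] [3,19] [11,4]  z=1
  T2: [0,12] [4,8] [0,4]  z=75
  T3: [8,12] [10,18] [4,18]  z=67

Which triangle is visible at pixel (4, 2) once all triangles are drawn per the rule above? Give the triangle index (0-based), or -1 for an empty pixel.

T0:
  2·area = 100  (B↔C swapped to make it positive)
  edge (12, 6)→(2, 12): d=(-10,6) inclusive
  edge (2, 12)→(2, 2): d=(0,-10) inclusive
  edge (2, 2)→(12, 6): d=(10,4) inclusive
    (1,1)@(3, 3): e=[84,10,6] → █
    (2,1)@(5, 3): e=[72,30,-2] → ·
    (1,2)@(3, 5): e=[64,10,26] → █
    (2,2)@(5, 5): e=[52,30,18] → █
    (3,2)@(7, 5): e=[40,50,10] → █
    (4,2)@(9, 5): e=[28,70,2] → █
    (5,2)@(11, 5): e=[16,90,-6] → ·
    (1,3)@(3, 7): e=[44,10,46] → █
    (5,3)@(11, 7): e=[-4,90,14] → ·
    (1,4)@(3, 9): e=[24,10,66] → █
    (3,4)@(7, 9): e=[0,50,50] → █  [on edge]
    (4,4)@(9, 9): e=[-12,70,42] → ·
  covered (13 px):
    · · · · · · ·
    · █ · · · · ·
    · █ █ █ █ · ·
    · █ █ █ █ · ·
    · █ █ █ · · ·
    · █ · · · · ·
    · · · · · · ·
    · · · · · · ·
    · · · · · · ·
    · · · · · · ·
T1:
  2·area = 181  (B↔C swapped to make it positive)
  edge (0, 2)→(11, 4): d=(11,2) inclusive
  edge (11, 4)→(3, 19): d=(-8,15) inclusive
  edge (3, 19)→(0, 2): d=(-3,-17) inclusive
    (0,1)@(1, 3): e=[9,158,14] → █
    (1,1)@(3, 3): e=[5,128,48] → █
    (2,1)@(5, 3): e=[1,98,82] → █
    (3,1)@(7, 3): e=[-3,68,116] → ·
    (0,2)@(1, 5): e=[31,142,8] → █
    (3,2)@(7, 5): e=[19,52,110] → █
    (4,2)@(9, 5): e=[15,22,144] → █
    (5,2)@(11, 5): e=[11,-8,178] → ·
    (0,3)@(1, 7): e=[53,126,2] → █
    (5,3)@(11, 7): e=[33,-24,172] → ·
    (0,4)@(1, 9): e=[75,110,-4] → ·
    (1,4)@(3, 9): e=[71,80,30] → █
    (1,9)@(3, 19): e=[181,0,0] → █  [on edge]
  covered (25 px):
    · · · · · · ·
    █ █ █ · · · ·
    █ █ █ █ █ · ·
    █ █ █ █ █ · ·
    · █ █ █ · · ·
    · █ █ █ · · ·
    · █ █ · · · ·
    · █ █ · · · ·
    · █ · · · · ·
    · █ · · · · ·
T2:
  2·area = 32  (B↔C swapped to make it positive)
  edge (0, 12)→(0, 4): d=(0,-8) inclusive
  edge (0, 4)→(4, 8): d=(4,4) inclusive
  edge (4, 8)→(0, 12): d=(-4,4) inclusive
    (5,0)@(11, 1): e=[88,-56,0] → ·  [on edge]
    (4,1)@(9, 3): e=[72,-40,0] → ·  [on edge]
    (0,2)@(1, 5): e=[8,0,24] → █  [on edge]
    (1,2)@(3, 5): e=[24,-8,16] → ·
    (3,2)@(7, 5): e=[56,-24,0] → ·  [on edge]
    (0,3)@(1, 7): e=[8,8,16] → █
    (1,3)@(3, 7): e=[24,0,8] → █  [on edge]
    (2,3)@(5, 7): e=[40,-8,0] → ·  [on edge]
    (0,4)@(1, 9): e=[8,16,8] → █
    (1,4)@(3, 9): e=[24,8,0] → █  [on edge]
    (2,4)@(5, 9): e=[40,0,-8] → ·  [on edge]
    (0,5)@(1, 11): e=[8,24,0] → █  [on edge]
    (3,5)@(7, 11): e=[56,0,-24] → ·  [on edge]
    (4,6)@(9, 13): e=[72,0,-40] → ·  [on edge]
    (5,7)@(11, 15): e=[88,0,-56] → ·  [on edge]
    (6,8)@(13, 17): e=[104,0,-72] → ·  [on edge]
  covered (6 px):
    · · · · · · ·
    · · · · · · ·
    █ · · · · · ·
    █ █ · · · · ·
    █ █ · · · · ·
    █ · · · · · ·
    · · · · · · ·
    · · · · · · ·
    · · · · · · ·
    · · · · · · ·
T3:
  2·area = 36
  edge (8, 12)→(10, 18): d=(2,6) inclusive
  edge (10, 18)→(4, 18): d=(-6,0) inclusive
  edge (4, 18)→(8, 12): d=(4,-6) inclusive
    (2,1)@(5, 3): e=[0,90,-54] → ·  [on edge]
    (3,4)@(7, 9): e=[0,54,-18] → ·  [on edge]
    (3,7)@(7, 15): e=[12,18,6] → █
    (4,7)@(9, 15): e=[0,18,18] → █  [on edge]
    (5,7)@(11, 15): e=[-12,18,30] → ·
    (2,8)@(5, 17): e=[28,6,2] → █
    (5,8)@(11, 17): e=[-8,6,38] → ·
    (2,9)@(5, 19): e=[32,-6,10] → ·
    (3,9)@(7, 19): e=[20,-6,22] → ·
    (4,9)@(9, 19): e=[8,-6,34] → ·
  covered (5 px):
    · · · · · · ·
    · · · · · · ·
    · · · · · · ·
    · · · · · · ·
    · · · · · · ·
    · · · · · · ·
    · · · · · · ·
    · · · █ █ · ·
    · · █ █ █ · ·
    · · · · · · ·

Z-buffer (winner per pixel, '.' = empty):
  . . . . . . .
  1 1 1 . . . .
  2 1 1 1 1 . .
  2 2 1 1 1 . .
  2 2 1 1 . . .
  2 1 1 1 . . .
  . 1 1 . . . .
  . 1 1 3 3 . .
  . 1 3 3 3 . .
  . 1 . . . . .

Result: 1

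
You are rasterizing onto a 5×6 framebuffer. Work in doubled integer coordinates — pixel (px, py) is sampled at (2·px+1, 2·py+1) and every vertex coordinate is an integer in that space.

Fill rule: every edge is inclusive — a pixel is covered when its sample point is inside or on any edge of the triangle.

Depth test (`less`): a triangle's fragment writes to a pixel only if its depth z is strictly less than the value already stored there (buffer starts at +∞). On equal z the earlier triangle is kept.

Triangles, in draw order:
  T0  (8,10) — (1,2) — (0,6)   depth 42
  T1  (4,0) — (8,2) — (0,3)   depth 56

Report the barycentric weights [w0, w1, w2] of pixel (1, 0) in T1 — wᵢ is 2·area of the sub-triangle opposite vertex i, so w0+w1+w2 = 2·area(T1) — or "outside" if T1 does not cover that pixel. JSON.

T0:
  2·area = 36  (B↔C swapped to make it positive)
  edge (8, 10)→(0, 6): d=(-8,-4) inclusive
  edge (0, 6)→(1, 2): d=(1,-4) inclusive
  edge (1, 2)→(8, 10): d=(7,8) inclusive
    (0,1)@(1, 3): e=[28,1,7] → X
    (1,1)@(3, 3): e=[36,9,-9] → .
    (0,2)@(1, 5): e=[12,3,21] → X
    (1,2)@(3, 5): e=[20,11,5] → X
    (2,2)@(5, 5): e=[28,19,-11] → .
    (0,3)@(1, 7): e=[-4,5,35] → .
    (1,3)@(3, 7): e=[4,13,19] → X
    (2,3)@(5, 7): e=[12,21,3] → X
    (3,3)@(7, 7): e=[20,29,-13] → .
    (1,4)@(3, 9): e=[-12,15,33] → .
    (2,4)@(5, 9): e=[-4,23,17] → .
    (3,4)@(7, 9): e=[4,31,1] → X
  covered (6 px):
    . . . . .
    X . . . .
    X X . . .
    . X X . .
    . . . X .
    . . . . .
T1:
  2·area = 20
  edge (4, 0)→(8, 2): d=(4,2) inclusive
  edge (8, 2)→(0, 3): d=(-8,1) inclusive
  edge (0, 3)→(4, 0): d=(4,-3) inclusive
    (1,0)@(3, 1): e=[6,13,1] → X
    (2,0)@(5, 1): e=[2,11,7] → X
    (3,0)@(7, 1): e=[-2,9,13] → .
    (1,1)@(3, 3): e=[14,-3,9] → .
    (2,1)@(5, 3): e=[10,-5,15] → .
  covered (2 px):
    . X X . .
    . . . . .
    . . . . .
    . . . . .
    . . . . .
    . . . . .

Answer: [13,1,6]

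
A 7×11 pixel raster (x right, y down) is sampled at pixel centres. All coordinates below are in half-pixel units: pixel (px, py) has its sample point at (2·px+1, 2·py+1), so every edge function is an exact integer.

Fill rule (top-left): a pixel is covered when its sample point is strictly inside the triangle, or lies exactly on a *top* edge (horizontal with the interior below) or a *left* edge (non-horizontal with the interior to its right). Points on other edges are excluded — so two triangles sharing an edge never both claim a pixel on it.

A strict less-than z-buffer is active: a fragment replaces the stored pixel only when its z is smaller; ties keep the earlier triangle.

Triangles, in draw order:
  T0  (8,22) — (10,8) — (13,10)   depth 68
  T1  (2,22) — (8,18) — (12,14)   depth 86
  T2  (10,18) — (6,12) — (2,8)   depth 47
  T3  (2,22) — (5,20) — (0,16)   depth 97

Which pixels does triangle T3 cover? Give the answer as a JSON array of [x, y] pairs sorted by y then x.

T0:
  2·area = 46
  edge (8, 22)→(10, 8): d=(2,-14) top-left  bias=+0
  edge (10, 8)→(13, 10): d=(3,2) right/bottom  bias=-1
  edge (13, 10)→(8, 22): d=(-5,12) right/bottom  bias=-1
    (5,0)@(11, 1): e=[0,-23,69] → .  [on edge]
    (5,4)@(11, 9): e=[16,1,29] → X
    (6,4)@(13, 9): e=[44,-3,5] → .
    (5,5)@(11, 11): e=[20,7,19] → X
    (6,5)@(13, 11): e=[48,3,-5] → .
    (5,6)@(11, 13): e=[24,13,9] → X
    (6,6)@(13, 13): e=[52,9,-15] → .
    (4,7)@(9, 15): e=[0,23,23] → X  [on edge]
    (5,7)@(11, 15): e=[28,19,-1] → .
    (4,8)@(9, 17): e=[4,29,13] → X
    (5,8)@(11, 17): e=[32,25,-11] → .
    (4,9)@(9, 19): e=[8,35,3] → X
  covered (6 px):
    . . . . . . .
    . . . . . . .
    . . . . . . .
    . . . . . . .
    . . . . . X .
    . . . . . X .
    . . . . . X .
    . . . . X . .
    . . . . X . .
    . . . . X . .
    . . . . . . .
T1:
  2·area = 8  (B↔C swapped to make it positive)
  edge (2, 22)→(12, 14): d=(10,-8) top-left  bias=+0
  edge (12, 14)→(8, 18): d=(-4,4) right/bottom  bias=-1
  edge (8, 18)→(2, 22): d=(-6,4) right/bottom  bias=-1
    (6,6)@(13, 13): e=[-2,0,10] → .  [on edge]
    (5,7)@(11, 15): e=[2,0,6] → .  [on edge]
    (4,8)@(9, 17): e=[6,0,2] → .  [on edge]
    (3,9)@(7, 19): e=[10,0,-2] → .  [on edge]
    (2,10)@(5, 21): e=[14,0,-6] → .  [on edge]
  covered (0 px):
    . . . . . . .
    . . . . . . .
    . . . . . . .
    . . . . . . .
    . . . . . . .
    . . . . . . .
    . . . . . . .
    . . . . . . .
    . . . . . . .
    . . . . . . .
    . . . . . . .
T2:
  2·area = 8  (B↔C swapped to make it positive)
  edge (10, 18)→(2, 8): d=(-8,-10) top-left  bias=+0
  edge (2, 8)→(6, 12): d=(4,4) right/bottom  bias=-1
  edge (6, 12)→(10, 18): d=(4,6) right/bottom  bias=-1
    (0,3)@(1, 7): e=[-2,0,10] → .  [on edge]
    (1,4)@(3, 9): e=[2,0,6] → .  [on edge]
    (2,5)@(5, 11): e=[6,0,2] → .  [on edge]
    (3,6)@(7, 13): e=[10,0,-2] → .  [on edge]
    (4,7)@(9, 15): e=[14,0,-6] → .  [on edge]
    (5,8)@(11, 17): e=[18,0,-10] → .  [on edge]
    (6,9)@(13, 19): e=[22,0,-14] → .  [on edge]
  covered (0 px):
    . . . . . . .
    . . . . . . .
    . . . . . . .
    . . . . . . .
    . . . . . . .
    . . . . . . .
    . . . . . . .
    . . . . . . .
    . . . . . . .
    . . . . . . .
    . . . . . . .
T3:
  2·area = 22  (B↔C swapped to make it positive)
  edge (2, 22)→(0, 16): d=(-2,-6) top-left  bias=+0
  edge (0, 16)→(5, 20): d=(5,4) right/bottom  bias=-1
  edge (5, 20)→(2, 22): d=(-3,2) right/bottom  bias=-1
    (0,8)@(1, 17): e=[4,1,17] → X
    (1,8)@(3, 17): e=[16,-7,13] → .
    (0,9)@(1, 19): e=[0,11,11] → X  [on edge]
    (1,9)@(3, 19): e=[12,3,7] → X
    (2,9)@(5, 19): e=[24,-5,3] → .
    (0,10)@(1, 21): e=[-4,21,5] → .
    (1,10)@(3, 21): e=[8,13,1] → X
    (2,10)@(5, 21): e=[20,5,-3] → .
  covered (4 px):
    . . . . . . .
    . . . . . . .
    . . . . . . .
    . . . . . . .
    . . . . . . .
    . . . . . . .
    . . . . . . .
    . . . . . . .
    X . . . . . .
    X X . . . . .
    . X . . . . .

Final: [[0,8],[0,9],[1,9],[1,10]]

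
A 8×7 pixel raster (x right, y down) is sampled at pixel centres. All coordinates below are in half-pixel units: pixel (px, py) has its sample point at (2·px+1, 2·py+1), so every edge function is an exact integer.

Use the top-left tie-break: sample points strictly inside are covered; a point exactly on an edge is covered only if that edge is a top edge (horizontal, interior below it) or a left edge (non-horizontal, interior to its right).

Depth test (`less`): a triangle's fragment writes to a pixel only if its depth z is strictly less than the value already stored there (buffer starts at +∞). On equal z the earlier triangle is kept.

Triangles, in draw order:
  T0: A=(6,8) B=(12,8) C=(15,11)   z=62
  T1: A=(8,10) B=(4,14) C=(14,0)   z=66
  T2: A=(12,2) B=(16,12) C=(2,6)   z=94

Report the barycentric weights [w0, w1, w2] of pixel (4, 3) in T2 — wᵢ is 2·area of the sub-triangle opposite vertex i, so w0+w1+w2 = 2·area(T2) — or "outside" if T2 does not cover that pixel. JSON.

T0:
  2·area = 18
  edge (6, 8)→(12, 8): d=(6,0) top-left  bias=+0
  edge (12, 8)→(15, 11): d=(3,3) right/bottom  bias=-1
  edge (15, 11)→(6, 8): d=(-9,-3) top-left  bias=+0
    (2,0)@(5, 1): e=[-42,0,60] → ·  [on edge]
    (3,1)@(7, 3): e=[-30,0,48] → ·  [on edge]
    (4,2)@(9, 5): e=[-18,0,36] → ·  [on edge]
    (1,3)@(3, 7): e=[-6,24,0] → ·  [on edge]
    (5,3)@(11, 7): e=[-6,0,24] → ·  [on edge]
    (4,4)@(9, 9): e=[6,12,0] → █  [on edge]
    (5,4)@(11, 9): e=[6,6,6] → █
    (6,4)@(13, 9): e=[6,0,12] → ·  [on edge]
    (4,5)@(9, 11): e=[18,18,-18] → ·
    (5,5)@(11, 11): e=[18,12,-12] → ·
    (7,5)@(15, 11): e=[18,0,0] → ·  [on edge]
  covered (2 px):
    · · · · · · · ·
    · · · · · · · ·
    · · · · · · · ·
    · · · · · · · ·
    · · · · █ █ · ·
    · · · · · · · ·
    · · · · · · · ·
T1:
  2·area = 16
  edge (8, 10)→(4, 14): d=(-4,4) right/bottom  bias=-1
  edge (4, 14)→(14, 0): d=(10,-14) top-left  bias=+0
  edge (14, 0)→(8, 10): d=(-6,10) right/bottom  bias=-1
    (7,1)@(15, 3): e=[0,44,-28] → ·  [on edge]
    (5,2)@(11, 5): e=[8,8,0] → ·  [on edge]
    (6,2)@(13, 5): e=[0,36,-20] → ·  [on edge]
    (4,3)@(9, 7): e=[8,0,8] → █  [on edge]
    (5,3)@(11, 7): e=[0,28,-12] → ·  [on edge]
    (4,4)@(9, 9): e=[0,20,-4] → ·  [on edge]
    (3,5)@(7, 11): e=[0,12,4] → ·  [on edge]
    (2,6)@(5, 13): e=[0,4,12] → ·  [on edge]
  covered (1 px):
    · · · · · · · ·
    · · · · · · · ·
    · · · · · · · ·
    · · · · █ · · ·
    · · · · · · · ·
    · · · · · · · ·
    · · · · · · · ·
T2:
  2·area = 116
  edge (12, 2)→(16, 12): d=(4,10) right/bottom  bias=-1
  edge (16, 12)→(2, 6): d=(-14,-6) top-left  bias=+0
  edge (2, 6)→(12, 2): d=(10,-4) top-left  bias=+0
    (5,1)@(11, 3): e=[14,96,6] → █
    (6,1)@(13, 3): e=[-6,108,14] → ·
    (2,2)@(5, 5): e=[82,32,2] → █
    (3,2)@(7, 5): e=[62,44,10] → █
    (4,2)@(9, 5): e=[42,56,18] → █
    (6,2)@(13, 5): e=[2,80,34] → █
    (7,2)@(15, 5): e=[-18,92,42] → ·
    (2,3)@(5, 7): e=[90,4,22] → █
    (7,3)@(15, 7): e=[-10,64,62] → ·
    (2,4)@(5, 9): e=[98,-24,42] → ·
    (3,4)@(7, 9): e=[78,-12,50] → ·
    (4,4)@(9, 9): e=[58,0,58] → █  [on edge]
  covered (15 px):
    · · · · · · · ·
    · · · · · █ · ·
    · · █ █ █ █ █ ·
    · · █ █ █ █ █ ·
    · · · · █ █ █ ·
    · · · · · · · █
    · · · · · · · ·

Final: [28,38,50]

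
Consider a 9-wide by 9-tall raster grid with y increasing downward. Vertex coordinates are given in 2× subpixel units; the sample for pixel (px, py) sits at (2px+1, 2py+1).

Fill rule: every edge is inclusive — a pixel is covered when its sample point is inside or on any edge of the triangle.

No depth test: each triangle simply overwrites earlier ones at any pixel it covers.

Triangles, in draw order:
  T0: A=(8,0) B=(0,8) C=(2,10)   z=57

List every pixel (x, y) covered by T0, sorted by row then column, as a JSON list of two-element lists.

T0:
  2·area = 32  (B↔C swapped to make it positive)
  edge (8, 0)→(2, 10): d=(-6,10) inclusive
  edge (2, 10)→(0, 8): d=(-2,-2) inclusive
  edge (0, 8)→(8, 0): d=(8,-8) inclusive
    (3,0)@(7, 1): e=[4,28,0] → █  [on edge]
    (4,0)@(9, 1): e=[-16,32,16] → ·
    (2,1)@(5, 3): e=[12,20,0] → █  [on edge]
    (3,1)@(7, 3): e=[-8,24,16] → ·
    (1,2)@(3, 5): e=[20,12,0] → █  [on edge]
    (2,2)@(5, 5): e=[0,16,16] → █  [on edge]
    (3,2)@(7, 5): e=[-20,20,32] → ·
    (0,3)@(1, 7): e=[28,4,0] → █  [on edge]
    (2,3)@(5, 7): e=[-12,12,32] → ·
    (0,4)@(1, 9): e=[16,0,16] → █  [on edge]
    (1,4)@(3, 9): e=[-4,4,32] → ·
    (0,5)@(1, 11): e=[4,-4,32] → ·
    (1,5)@(3, 11): e=[-16,0,48] → ·  [on edge]
    (2,6)@(5, 13): e=[-48,0,80] → ·  [on edge]
    (3,7)@(7, 15): e=[-80,0,112] → ·  [on edge]
    (4,8)@(9, 17): e=[-112,0,144] → ·  [on edge]
  covered (7 px):
    · · · █ · · · · ·
    · · █ · · · · · ·
    · █ █ · · · · · ·
    █ █ · · · · · · ·
    █ · · · · · · · ·
    · · · · · · · · ·
    · · · · · · · · ·
    · · · · · · · · ·
    · · · · · · · · ·

Result: [[3,0],[2,1],[1,2],[2,2],[0,3],[1,3],[0,4]]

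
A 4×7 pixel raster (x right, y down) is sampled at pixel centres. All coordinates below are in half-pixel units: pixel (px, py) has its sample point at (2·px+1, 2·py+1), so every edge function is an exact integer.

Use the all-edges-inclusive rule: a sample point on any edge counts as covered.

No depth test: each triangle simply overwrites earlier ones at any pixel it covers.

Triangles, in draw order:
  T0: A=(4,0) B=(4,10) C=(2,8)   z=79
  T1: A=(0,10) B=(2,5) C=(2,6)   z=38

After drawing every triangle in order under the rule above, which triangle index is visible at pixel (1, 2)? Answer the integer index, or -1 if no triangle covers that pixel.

T0:
  2·area = 20
  edge (4, 0)→(4, 10): d=(0,10) inclusive
  edge (4, 10)→(2, 8): d=(-2,-2) inclusive
  edge (2, 8)→(4, 0): d=(2,-8) inclusive
    (1,2)@(3, 5): e=[10,8,2] → █
    (2,2)@(5, 5): e=[-10,12,18] → ·
    (0,3)@(1, 7): e=[30,0,-10] → ·  [on edge]
    (1,3)@(3, 7): e=[10,4,6] → █
    (2,3)@(5, 7): e=[-10,8,22] → ·
    (1,4)@(3, 9): e=[10,0,10] → █  [on edge]
    (2,4)@(5, 9): e=[-10,4,26] → ·
    (1,5)@(3, 11): e=[10,-4,14] → ·
    (2,5)@(5, 11): e=[-10,0,30] → ·  [on edge]
    (3,6)@(7, 13): e=[-30,0,50] → ·  [on edge]
  covered (3 px):
    · · · ·
    · · · ·
    · █ · ·
    · █ · ·
    · █ · ·
    · · · ·
    · · · ·
T1:
  2·area = 2
  edge (0, 10)→(2, 5): d=(2,-5) inclusive
  edge (2, 5)→(2, 6): d=(0,1) inclusive
  edge (2, 6)→(0, 10): d=(-2,4) inclusive
  covered (0 px):
    · · · ·
    · · · ·
    · · · ·
    · · · ·
    · · · ·
    · · · ·
    · · · ·

Z-buffer (winner per pixel, '.' = empty):
  . . . .
  . . . .
  . 0 . .
  . 0 . .
  . 0 . .
  . . . .
  . . . .

Result: 0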